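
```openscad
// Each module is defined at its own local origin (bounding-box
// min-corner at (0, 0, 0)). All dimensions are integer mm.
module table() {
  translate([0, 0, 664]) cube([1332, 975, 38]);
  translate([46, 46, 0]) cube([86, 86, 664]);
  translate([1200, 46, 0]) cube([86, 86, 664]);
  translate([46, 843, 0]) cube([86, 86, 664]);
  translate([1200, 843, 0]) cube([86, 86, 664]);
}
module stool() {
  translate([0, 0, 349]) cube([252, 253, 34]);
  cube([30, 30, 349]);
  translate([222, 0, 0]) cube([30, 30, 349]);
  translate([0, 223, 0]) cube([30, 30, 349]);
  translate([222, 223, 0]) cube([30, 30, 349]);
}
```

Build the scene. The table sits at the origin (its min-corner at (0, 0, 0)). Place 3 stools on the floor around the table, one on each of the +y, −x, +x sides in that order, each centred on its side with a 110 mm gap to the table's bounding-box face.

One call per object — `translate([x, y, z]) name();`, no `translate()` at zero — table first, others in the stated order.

table();
translate([540, 1085, 0]) stool();
translate([-362, 361, 0]) stool();
translate([1442, 361, 0]) stool();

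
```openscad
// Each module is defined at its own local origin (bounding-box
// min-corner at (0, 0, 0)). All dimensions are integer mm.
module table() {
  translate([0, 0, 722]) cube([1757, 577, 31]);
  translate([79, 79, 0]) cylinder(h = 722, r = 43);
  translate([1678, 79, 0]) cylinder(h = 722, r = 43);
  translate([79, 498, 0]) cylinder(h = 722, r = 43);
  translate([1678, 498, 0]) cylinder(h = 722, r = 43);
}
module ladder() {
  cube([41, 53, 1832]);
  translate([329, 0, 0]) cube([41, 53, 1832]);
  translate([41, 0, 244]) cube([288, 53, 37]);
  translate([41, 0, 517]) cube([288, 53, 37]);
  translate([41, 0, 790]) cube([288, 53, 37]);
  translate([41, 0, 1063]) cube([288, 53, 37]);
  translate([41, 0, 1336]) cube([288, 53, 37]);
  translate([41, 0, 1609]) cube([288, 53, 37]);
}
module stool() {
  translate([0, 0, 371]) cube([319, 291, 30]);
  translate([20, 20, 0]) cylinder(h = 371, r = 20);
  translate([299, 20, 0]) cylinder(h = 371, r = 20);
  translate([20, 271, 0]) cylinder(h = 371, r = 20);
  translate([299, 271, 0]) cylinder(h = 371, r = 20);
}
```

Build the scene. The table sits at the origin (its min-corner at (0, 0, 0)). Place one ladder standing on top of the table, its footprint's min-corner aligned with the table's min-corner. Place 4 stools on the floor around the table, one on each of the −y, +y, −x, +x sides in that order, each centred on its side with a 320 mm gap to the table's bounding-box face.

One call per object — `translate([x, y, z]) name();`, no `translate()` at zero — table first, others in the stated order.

table();
translate([0, 0, 753]) ladder();
translate([719, -611, 0]) stool();
translate([719, 897, 0]) stool();
translate([-639, 143, 0]) stool();
translate([2077, 143, 0]) stool();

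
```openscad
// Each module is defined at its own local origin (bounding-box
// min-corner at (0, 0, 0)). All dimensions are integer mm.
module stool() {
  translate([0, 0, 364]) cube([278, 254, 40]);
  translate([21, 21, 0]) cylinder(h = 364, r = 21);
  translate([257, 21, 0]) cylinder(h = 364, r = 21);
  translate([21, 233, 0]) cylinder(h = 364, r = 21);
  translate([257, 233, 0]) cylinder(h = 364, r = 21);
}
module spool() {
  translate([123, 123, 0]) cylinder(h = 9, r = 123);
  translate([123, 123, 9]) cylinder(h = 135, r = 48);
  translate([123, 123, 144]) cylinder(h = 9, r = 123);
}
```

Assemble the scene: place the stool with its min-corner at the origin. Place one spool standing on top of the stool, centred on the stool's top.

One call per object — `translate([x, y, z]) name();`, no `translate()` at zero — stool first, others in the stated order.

stool();
translate([16, 4, 404]) spool();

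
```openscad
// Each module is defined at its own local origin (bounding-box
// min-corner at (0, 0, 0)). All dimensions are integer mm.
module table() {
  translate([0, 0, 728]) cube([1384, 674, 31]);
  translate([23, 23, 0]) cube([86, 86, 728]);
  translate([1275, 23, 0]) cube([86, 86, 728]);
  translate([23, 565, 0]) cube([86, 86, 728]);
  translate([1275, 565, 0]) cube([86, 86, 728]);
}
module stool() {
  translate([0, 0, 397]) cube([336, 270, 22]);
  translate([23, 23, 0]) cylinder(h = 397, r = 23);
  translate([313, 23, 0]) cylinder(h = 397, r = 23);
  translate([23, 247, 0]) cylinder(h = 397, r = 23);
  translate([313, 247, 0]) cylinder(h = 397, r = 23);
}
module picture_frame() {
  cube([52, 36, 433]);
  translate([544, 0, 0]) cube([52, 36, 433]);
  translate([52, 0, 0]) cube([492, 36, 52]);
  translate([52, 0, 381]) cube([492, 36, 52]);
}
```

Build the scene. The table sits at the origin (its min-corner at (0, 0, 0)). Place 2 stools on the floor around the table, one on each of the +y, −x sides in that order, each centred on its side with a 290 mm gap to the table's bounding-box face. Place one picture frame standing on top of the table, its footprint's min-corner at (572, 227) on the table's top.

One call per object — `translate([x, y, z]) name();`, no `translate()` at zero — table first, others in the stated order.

table();
translate([524, 964, 0]) stool();
translate([-626, 202, 0]) stool();
translate([572, 227, 759]) picture_frame();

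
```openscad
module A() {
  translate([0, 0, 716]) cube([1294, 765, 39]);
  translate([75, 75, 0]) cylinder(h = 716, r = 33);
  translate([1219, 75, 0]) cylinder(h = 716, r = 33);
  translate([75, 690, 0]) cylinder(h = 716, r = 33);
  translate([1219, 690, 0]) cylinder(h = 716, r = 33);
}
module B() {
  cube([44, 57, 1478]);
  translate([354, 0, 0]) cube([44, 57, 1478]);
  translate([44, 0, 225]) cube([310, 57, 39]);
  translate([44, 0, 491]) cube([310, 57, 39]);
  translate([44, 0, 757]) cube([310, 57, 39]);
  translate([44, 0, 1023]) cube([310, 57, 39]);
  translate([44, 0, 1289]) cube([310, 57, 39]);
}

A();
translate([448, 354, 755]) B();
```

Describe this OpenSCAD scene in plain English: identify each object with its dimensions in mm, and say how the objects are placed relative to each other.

A is a table: top 1294 mm (x) × 765 mm (y), 39 mm thick, upper face at z = 755 mm, on four round legs of 66 mm diameter, each leg's bounding box inset 42 mm from the nearest pair of top edges, running from z = 0 to the bottom of the top.

B is a straight ladder. Two 44×57 mm vertical rails, 1478 mm tall, stand 398 mm apart (outside-to-outside) with their front faces coplanar on the −y side. 5 rungs, each 57 mm deep and 39 mm tall, span between the inner faces of the rails, front faces flush with the rails. The lowest rung's underside is at z = 225 mm and rungs are spaced 266 mm apart (underside to underside).

The ladder is on top of the table, centred.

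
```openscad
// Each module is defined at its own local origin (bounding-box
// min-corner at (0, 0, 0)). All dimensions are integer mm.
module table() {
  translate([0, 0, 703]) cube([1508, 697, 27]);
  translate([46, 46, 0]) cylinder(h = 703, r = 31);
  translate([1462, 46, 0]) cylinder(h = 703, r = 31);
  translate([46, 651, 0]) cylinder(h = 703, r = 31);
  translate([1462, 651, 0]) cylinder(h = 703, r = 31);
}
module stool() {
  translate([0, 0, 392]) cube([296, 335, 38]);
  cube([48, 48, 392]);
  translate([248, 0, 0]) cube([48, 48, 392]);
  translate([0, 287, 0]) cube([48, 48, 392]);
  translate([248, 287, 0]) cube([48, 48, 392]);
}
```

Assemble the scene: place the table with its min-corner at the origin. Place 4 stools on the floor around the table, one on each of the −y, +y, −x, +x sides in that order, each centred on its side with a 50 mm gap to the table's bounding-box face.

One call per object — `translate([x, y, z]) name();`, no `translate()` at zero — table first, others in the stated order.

table();
translate([606, -385, 0]) stool();
translate([606, 747, 0]) stool();
translate([-346, 181, 0]) stool();
translate([1558, 181, 0]) stool();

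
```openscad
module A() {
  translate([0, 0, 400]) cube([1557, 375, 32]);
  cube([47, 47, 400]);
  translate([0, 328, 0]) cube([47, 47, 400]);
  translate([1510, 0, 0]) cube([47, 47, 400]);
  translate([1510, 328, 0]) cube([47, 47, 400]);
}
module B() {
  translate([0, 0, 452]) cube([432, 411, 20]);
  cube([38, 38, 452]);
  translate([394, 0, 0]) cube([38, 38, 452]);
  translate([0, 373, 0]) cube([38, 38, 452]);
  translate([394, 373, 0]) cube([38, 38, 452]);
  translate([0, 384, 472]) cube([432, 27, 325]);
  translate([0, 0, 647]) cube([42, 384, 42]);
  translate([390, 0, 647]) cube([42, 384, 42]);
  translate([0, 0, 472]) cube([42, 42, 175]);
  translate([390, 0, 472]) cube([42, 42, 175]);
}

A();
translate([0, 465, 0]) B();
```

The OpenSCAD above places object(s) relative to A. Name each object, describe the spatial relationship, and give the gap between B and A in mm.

The chair's nearest face is 90 mm from the bench's +y face.

A is a bench. B is a chair. The chair is on the floor beside the bench on its +y side. The gap between the chair and the bench is 90 mm.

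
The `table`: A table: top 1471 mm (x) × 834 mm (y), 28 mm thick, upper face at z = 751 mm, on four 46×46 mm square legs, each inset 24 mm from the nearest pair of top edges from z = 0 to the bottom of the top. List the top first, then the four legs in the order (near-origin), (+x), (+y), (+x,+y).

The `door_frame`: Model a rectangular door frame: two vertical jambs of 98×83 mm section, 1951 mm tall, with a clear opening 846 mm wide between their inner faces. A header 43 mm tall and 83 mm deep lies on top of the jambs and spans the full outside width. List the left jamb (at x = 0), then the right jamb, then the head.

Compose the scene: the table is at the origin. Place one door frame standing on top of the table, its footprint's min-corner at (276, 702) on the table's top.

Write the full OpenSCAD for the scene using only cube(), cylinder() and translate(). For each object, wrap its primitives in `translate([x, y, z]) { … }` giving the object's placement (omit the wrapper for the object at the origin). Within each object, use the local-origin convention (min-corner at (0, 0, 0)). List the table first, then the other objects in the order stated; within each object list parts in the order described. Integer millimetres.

translate([0, 0, 723]) cube([1471, 834, 28]);
translate([24, 24, 0]) cube([46, 46, 723]);
translate([1401, 24, 0]) cube([46, 46, 723]);
translate([24, 764, 0]) cube([46, 46, 723]);
translate([1401, 764, 0]) cube([46, 46, 723]);
translate([276, 702, 751]) {
  cube([98, 83, 1951]);
  translate([944, 0, 0]) cube([98, 83, 1951]);
  translate([0, 0, 1951]) cube([1042, 83, 43]);
}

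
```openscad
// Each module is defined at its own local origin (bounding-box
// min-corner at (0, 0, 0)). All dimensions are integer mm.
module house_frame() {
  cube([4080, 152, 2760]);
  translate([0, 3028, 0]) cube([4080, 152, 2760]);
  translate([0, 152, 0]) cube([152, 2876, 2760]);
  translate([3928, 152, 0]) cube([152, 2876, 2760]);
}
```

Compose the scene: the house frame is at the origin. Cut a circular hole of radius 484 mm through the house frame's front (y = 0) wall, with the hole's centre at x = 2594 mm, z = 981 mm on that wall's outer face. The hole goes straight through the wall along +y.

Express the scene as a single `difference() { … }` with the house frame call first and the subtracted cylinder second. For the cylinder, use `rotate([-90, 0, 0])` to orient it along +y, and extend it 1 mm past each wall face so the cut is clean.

difference() {
  house_frame();
  translate([2594, -1, 981]) rotate([-90, 0, 0]) cylinder(h = 154, r = 484);
}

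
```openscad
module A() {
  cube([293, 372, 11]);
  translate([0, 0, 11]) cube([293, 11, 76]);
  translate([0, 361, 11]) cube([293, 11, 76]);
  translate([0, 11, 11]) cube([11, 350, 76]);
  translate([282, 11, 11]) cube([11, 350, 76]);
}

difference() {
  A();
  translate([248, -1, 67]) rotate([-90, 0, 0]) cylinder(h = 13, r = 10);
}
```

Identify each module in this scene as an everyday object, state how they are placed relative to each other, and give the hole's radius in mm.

The subtracted cylinder has r = 10 mm.

A is an open box. The open box has a circular hole through its front wall. The hole's radius is 10 mm.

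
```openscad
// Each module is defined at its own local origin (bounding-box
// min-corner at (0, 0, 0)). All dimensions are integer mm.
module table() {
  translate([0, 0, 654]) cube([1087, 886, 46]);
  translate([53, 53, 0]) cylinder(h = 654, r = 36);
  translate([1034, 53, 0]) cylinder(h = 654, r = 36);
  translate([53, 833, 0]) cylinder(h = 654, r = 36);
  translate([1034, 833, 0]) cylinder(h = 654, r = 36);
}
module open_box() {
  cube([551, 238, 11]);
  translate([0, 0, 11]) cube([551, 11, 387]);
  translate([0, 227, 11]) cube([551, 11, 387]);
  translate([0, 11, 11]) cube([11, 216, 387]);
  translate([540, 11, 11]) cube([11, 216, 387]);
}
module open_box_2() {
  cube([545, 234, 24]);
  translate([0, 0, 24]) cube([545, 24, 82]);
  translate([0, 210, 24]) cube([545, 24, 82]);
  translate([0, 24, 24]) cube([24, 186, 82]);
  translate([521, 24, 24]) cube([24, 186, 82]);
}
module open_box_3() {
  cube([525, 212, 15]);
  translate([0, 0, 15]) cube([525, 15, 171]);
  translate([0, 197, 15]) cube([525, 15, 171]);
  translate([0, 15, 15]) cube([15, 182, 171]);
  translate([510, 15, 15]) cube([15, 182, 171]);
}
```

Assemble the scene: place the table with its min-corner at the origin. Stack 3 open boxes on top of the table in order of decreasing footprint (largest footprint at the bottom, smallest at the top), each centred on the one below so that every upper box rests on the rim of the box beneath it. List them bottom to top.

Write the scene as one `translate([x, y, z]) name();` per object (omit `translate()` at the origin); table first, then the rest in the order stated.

table();
translate([268, 324, 700]) open_box();
translate([271, 326, 1098]) open_box_2();
translate([281, 337, 1204]) open_box_3();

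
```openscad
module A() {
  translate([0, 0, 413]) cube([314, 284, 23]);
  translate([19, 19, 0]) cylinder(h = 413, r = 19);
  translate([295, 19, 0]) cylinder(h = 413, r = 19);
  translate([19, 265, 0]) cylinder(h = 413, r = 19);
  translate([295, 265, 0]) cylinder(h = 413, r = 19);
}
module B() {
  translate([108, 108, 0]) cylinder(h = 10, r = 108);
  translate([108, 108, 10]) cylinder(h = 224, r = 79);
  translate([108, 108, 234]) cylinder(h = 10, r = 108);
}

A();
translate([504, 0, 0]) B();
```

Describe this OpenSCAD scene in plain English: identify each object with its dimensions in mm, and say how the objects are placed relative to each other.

A is a four-legged stool. The seat is a 314×284×23 mm slab whose top surface is at z = 436 mm; four round legs, each 38 mm in diameter, run from the floor (z = 0) to the underside of the seat, each leg's axis is inset half a diameter from the nearest pair of seat edges (so the leg's bounding box is flush with the corner).

B is a spool: two coaxial disc flanges of radius 108 mm and thickness 10 mm, joined by a core cylinder of radius 79 mm and height 224 mm. The lower flange rests on z = 0 and the three cylinders share a vertical axis.

The spool is on the floor beside the stool on its +x side.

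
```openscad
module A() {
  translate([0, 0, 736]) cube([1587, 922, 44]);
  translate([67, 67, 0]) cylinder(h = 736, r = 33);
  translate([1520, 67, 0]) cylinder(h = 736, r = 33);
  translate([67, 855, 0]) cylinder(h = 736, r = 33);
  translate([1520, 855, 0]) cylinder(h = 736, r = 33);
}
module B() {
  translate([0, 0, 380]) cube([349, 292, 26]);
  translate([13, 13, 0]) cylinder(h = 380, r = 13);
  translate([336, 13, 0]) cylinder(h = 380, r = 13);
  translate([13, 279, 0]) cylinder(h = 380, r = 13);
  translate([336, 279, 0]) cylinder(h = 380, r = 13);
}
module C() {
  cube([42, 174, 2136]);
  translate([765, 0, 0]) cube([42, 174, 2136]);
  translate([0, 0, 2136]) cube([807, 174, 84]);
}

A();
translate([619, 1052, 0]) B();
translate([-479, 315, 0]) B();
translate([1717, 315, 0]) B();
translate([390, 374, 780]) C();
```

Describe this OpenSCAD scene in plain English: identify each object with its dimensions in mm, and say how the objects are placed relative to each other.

A is a table with a 1587×922 mm rectangular top, 44 mm thick, top surface at z = 780 mm, supported by four round legs of 66 mm diameter, each leg's bounding box inset 34 mm from the nearest pair of top edges, running from the floor.

B is a four-legged stool. The seat is 349×292 mm, 26 mm thick, top at z = 406 mm. It stands on four round legs, each 26 mm in diameter, from z = 0 to the seat underside, each leg's axis is inset half a diameter from the nearest pair of seat edges (so the leg's bounding box is flush with the corner).

C is a rectangular door frame: two vertical jambs of 42×174 mm section, 2136 mm tall, with a clear opening 723 mm wide between their inner faces. A header 84 mm tall and 174 mm deep lies on top of the jambs and spans the full outside width.

Three stools sit around the table at the +y, −x, +x sides. The door frame is on top of the table, centred.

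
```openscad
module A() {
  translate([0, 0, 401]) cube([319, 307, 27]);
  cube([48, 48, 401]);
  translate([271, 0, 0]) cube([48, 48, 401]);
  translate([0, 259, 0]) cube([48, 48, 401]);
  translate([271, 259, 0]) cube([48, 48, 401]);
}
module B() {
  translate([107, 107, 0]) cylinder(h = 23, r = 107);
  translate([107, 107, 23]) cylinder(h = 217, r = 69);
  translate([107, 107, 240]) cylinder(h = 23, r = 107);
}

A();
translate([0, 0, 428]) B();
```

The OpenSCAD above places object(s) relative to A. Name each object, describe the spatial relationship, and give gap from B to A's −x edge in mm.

The spool's min-x is at 0; the stool's min-x is 0; gap = 0 mm.

A is a stool. B is a spool. The spool is on top of the stool. The gap from the spool to the stool's −x edge is 0 mm.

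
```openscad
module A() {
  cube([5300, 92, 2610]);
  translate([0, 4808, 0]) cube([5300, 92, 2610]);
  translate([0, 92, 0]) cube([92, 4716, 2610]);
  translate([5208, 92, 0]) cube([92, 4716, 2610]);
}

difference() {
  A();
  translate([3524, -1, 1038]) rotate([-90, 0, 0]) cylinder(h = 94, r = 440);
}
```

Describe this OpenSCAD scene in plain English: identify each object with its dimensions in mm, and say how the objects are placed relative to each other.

A is the wall frame of a small rectangular building: four walls, each 2610 mm tall and 92 mm thick, enclosing a footprint 5300 mm (x) by 4900 mm (y) outside-to-outside, with no floor or roof. The front and back walls (the −y and +y sides) span the full width; the two side walls fit between them.

The house frame has a circular hole of radius 440 mm through its front wall, centred at (x = 3524, z = 1038).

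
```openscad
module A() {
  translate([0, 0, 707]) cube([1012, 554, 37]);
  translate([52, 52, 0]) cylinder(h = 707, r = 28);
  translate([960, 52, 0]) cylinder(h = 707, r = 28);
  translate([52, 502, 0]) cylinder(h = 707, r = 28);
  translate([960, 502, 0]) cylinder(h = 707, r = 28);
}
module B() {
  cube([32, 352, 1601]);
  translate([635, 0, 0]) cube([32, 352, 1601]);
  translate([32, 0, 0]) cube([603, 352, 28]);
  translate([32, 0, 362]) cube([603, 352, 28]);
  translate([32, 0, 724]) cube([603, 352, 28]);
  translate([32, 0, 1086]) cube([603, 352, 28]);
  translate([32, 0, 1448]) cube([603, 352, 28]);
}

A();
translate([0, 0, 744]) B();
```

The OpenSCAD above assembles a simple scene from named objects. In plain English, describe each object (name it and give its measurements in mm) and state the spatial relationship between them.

A is a rectangular dining table. The top is 1012×554×37 mm with its upper surface at z = 744 mm. It stands on four round legs of 56 mm diameter, each leg's bounding box inset 24 mm from the nearest pair of top edges, running from the floor to the underside of the top.

B is a bookshelf 667 mm wide overall, 352 mm deep and 1601 mm tall. The two sides are 32 mm thick vertical panels. 5 horizontal shelves of 28 mm thickness span between the inner faces of the sides; the lowest shelf sits on the floor and shelves are stacked with a clear vertical gap of 334 mm between each pair.

The bookshelf is on top of the table.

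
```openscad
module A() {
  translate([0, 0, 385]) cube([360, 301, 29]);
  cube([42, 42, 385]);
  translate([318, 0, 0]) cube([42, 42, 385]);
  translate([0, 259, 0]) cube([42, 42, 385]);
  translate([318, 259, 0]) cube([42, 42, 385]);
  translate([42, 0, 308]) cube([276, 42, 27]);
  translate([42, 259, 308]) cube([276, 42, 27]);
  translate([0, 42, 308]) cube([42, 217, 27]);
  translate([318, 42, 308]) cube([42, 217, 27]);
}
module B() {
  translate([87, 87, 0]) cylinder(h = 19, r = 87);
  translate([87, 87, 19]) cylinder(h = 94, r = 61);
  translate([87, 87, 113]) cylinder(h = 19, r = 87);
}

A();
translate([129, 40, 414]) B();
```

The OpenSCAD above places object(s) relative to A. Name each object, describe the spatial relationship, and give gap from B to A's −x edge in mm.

A is a stool. B is a spool. The spool is on top of the stool. The gap from the spool to the stool's −x edge is 129 mm.

The spool's min-x is at 129; the stool's min-x is 0; gap = 129 mm.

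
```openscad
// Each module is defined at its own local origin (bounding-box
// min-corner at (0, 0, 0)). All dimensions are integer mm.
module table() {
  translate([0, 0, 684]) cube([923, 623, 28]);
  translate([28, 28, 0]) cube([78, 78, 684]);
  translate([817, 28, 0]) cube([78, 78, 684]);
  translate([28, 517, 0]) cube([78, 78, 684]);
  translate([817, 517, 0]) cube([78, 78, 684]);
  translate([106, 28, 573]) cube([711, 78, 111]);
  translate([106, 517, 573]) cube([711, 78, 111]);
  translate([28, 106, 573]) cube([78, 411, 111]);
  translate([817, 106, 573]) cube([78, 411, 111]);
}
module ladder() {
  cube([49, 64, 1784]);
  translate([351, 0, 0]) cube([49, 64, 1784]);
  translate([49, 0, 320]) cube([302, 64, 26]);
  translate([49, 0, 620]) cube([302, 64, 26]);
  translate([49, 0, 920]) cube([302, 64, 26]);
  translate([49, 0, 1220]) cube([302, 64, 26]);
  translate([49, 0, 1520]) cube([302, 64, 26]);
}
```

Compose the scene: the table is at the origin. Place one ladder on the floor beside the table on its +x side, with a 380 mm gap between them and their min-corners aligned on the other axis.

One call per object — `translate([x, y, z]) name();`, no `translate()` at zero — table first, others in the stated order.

table();
translate([1303, 0, 0]) ladder();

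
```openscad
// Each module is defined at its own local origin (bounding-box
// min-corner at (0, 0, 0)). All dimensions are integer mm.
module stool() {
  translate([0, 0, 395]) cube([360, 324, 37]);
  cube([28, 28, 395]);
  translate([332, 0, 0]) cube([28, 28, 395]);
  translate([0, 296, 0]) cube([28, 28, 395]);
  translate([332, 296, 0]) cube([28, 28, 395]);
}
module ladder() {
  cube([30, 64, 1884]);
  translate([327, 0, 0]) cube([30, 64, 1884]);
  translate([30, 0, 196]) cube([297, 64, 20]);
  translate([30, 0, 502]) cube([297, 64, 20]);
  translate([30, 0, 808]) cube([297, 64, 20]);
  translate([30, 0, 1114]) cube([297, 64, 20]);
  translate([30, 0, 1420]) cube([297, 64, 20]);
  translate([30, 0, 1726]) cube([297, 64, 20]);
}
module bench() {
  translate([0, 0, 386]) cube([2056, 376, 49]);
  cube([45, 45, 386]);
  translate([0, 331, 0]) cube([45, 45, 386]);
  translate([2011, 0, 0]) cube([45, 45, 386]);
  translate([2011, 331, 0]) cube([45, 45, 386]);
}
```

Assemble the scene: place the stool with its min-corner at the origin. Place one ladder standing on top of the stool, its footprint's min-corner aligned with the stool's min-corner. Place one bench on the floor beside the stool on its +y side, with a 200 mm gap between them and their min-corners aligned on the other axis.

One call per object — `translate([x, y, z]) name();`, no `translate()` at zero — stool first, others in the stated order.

stool();
translate([0, 0, 432]) ladder();
translate([0, 524, 0]) bench();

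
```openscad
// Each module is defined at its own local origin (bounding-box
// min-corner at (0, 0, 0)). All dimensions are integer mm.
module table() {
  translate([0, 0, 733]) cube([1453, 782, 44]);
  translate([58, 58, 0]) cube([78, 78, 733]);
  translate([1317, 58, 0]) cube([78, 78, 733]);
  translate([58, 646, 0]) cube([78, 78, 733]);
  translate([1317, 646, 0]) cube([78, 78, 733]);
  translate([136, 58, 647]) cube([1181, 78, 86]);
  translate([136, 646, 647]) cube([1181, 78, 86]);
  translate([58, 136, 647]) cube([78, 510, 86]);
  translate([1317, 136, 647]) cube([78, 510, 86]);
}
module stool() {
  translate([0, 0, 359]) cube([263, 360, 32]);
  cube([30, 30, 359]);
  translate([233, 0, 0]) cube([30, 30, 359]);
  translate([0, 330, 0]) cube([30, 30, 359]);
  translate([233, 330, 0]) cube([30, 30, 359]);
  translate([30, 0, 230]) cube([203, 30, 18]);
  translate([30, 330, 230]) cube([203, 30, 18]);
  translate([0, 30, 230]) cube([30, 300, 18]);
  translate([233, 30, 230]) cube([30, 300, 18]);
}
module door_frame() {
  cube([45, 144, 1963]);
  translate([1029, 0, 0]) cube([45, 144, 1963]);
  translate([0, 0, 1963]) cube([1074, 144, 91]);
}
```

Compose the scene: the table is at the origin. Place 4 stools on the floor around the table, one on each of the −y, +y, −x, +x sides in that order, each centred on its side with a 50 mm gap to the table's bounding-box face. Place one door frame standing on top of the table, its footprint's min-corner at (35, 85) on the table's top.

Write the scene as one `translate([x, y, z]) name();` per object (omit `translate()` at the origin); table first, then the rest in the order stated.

table();
translate([595, -410, 0]) stool();
translate([595, 832, 0]) stool();
translate([-313, 211, 0]) stool();
translate([1503, 211, 0]) stool();
translate([35, 85, 777]) door_frame();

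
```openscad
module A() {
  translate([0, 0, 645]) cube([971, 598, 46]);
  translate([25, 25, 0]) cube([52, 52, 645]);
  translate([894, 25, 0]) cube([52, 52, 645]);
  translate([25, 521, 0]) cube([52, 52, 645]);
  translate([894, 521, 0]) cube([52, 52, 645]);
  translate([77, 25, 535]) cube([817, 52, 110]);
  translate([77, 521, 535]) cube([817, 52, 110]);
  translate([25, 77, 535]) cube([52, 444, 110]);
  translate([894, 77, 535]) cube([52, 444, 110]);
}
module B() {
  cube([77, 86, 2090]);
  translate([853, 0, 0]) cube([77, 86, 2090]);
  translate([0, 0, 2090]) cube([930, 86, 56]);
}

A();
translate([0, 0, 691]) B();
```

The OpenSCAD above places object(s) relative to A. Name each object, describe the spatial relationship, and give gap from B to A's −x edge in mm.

The door frame's min-x is at 0; the table's min-x is 0; gap = 0 mm.

A is a table. B is a door frame. The door frame is on top of the table. The gap from the door frame to the table's −x edge is 0 mm.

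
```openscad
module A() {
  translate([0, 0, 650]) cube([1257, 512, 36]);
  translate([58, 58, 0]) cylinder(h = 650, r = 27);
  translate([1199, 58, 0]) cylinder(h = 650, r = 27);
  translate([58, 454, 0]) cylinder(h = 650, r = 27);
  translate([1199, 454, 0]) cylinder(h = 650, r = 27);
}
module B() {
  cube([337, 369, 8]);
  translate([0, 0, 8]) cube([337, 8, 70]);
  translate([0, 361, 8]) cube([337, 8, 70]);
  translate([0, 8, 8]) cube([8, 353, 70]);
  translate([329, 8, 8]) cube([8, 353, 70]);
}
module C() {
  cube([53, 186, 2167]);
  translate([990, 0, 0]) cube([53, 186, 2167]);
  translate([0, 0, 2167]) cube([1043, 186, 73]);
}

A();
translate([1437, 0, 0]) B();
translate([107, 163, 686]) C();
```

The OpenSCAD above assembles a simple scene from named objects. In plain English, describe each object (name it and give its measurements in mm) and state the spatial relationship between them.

A is a table: top 1257 mm (x) × 512 mm (y), 36 mm thick, upper face at z = 686 mm, on four round legs of 54 mm diameter, each leg's bounding box inset 31 mm from the nearest pair of top edges, running from z = 0 to the bottom of the top.

B is an open-topped rectangular box: outside dimensions 337×369×78 mm, with a uniform wall and base thickness of 8 mm. The base is a full 337×369 slab on the floor; four walls sit on top of the base. The front and back walls (the −y and +y sides) span the full width; the two side walls fit between them.

C is a door frame. The clear opening is 937 mm wide and 2167 mm high. Two 53 mm wide jambs, 186 mm deep, stand either side of the opening from the floor to the top of the opening. A 73 mm thick head sits across the top of both jambs, spanning the full outside width of the frame.

The open box is on the floor beside the table on its +x side. The door frame is on top of the table, centred.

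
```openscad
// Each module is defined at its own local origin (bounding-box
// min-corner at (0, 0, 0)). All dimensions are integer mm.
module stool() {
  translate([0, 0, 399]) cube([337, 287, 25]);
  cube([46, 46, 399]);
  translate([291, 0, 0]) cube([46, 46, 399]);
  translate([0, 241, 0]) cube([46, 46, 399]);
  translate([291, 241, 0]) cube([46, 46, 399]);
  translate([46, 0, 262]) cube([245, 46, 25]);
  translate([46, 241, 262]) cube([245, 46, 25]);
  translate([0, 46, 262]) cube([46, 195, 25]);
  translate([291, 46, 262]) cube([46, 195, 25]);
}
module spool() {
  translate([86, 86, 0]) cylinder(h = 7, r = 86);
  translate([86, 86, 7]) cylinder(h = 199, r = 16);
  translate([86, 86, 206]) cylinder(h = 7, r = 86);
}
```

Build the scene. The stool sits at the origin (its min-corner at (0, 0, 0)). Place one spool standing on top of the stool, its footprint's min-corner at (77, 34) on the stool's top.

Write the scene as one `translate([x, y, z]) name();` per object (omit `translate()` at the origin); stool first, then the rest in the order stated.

stool();
translate([77, 34, 424]) spool();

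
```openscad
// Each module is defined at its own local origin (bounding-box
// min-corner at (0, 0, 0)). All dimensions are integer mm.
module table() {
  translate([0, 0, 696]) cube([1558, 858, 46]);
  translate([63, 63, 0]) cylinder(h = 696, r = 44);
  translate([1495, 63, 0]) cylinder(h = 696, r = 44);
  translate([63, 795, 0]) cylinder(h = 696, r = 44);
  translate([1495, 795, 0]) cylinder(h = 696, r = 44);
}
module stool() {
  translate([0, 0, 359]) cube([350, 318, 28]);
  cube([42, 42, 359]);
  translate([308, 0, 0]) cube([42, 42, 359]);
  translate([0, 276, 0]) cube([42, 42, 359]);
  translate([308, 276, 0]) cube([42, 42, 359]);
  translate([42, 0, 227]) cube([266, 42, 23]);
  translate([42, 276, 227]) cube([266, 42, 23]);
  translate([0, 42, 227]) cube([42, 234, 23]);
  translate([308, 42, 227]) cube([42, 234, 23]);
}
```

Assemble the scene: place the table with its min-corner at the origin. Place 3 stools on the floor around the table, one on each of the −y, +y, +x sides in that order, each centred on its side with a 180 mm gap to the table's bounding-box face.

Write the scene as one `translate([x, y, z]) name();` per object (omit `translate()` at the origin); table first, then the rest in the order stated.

table();
translate([604, -498, 0]) stool();
translate([604, 1038, 0]) stool();
translate([1738, 270, 0]) stool();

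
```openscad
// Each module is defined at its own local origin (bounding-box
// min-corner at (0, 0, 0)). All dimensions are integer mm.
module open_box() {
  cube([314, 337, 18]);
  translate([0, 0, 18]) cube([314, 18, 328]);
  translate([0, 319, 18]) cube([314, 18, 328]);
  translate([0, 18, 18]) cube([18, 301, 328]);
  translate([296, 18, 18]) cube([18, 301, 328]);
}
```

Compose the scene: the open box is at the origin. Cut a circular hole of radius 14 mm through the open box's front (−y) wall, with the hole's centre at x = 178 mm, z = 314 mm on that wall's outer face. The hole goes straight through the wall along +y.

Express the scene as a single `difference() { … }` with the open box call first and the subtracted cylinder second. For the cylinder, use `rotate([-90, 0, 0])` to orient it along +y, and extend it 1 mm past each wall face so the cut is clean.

difference() {
  open_box();
  translate([178, -1, 314]) rotate([-90, 0, 0]) cylinder(h = 20, r = 14);
}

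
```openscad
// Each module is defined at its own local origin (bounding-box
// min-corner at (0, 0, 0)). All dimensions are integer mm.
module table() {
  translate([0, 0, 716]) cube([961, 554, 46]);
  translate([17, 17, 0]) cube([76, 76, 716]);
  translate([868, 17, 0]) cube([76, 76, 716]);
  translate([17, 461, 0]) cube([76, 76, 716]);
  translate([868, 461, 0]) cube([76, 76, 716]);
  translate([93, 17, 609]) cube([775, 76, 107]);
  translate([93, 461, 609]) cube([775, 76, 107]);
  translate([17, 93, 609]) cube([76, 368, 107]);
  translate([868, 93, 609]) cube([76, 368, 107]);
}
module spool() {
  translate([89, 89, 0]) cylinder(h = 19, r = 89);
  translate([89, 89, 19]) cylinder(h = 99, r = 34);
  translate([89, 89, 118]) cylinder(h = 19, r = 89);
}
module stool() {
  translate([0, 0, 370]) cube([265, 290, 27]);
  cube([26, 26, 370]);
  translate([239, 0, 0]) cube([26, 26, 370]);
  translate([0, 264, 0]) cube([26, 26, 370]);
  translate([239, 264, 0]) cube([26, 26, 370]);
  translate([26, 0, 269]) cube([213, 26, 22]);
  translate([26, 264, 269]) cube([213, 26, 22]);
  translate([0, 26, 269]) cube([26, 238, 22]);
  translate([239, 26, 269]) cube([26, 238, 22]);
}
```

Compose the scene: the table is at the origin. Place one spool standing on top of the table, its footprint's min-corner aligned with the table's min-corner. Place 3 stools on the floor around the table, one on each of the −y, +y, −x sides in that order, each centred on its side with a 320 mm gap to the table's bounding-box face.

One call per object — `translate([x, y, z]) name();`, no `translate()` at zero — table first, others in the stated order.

table();
translate([0, 0, 762]) spool();
translate([348, -610, 0]) stool();
translate([348, 874, 0]) stool();
translate([-585, 132, 0]) stool();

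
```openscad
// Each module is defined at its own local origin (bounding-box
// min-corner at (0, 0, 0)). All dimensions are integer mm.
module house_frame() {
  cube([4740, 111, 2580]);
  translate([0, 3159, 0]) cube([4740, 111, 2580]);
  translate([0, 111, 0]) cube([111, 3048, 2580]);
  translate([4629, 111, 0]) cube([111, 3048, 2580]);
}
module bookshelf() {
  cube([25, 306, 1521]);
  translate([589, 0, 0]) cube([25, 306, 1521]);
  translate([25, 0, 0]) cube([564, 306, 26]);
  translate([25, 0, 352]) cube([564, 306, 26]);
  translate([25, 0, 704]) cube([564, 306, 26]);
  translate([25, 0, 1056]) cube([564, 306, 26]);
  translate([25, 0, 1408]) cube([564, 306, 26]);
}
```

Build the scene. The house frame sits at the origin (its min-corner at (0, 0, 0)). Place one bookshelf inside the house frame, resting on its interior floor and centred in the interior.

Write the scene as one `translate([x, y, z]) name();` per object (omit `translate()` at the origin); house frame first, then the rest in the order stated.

house_frame();
translate([2063, 1482, 0]) bookshelf();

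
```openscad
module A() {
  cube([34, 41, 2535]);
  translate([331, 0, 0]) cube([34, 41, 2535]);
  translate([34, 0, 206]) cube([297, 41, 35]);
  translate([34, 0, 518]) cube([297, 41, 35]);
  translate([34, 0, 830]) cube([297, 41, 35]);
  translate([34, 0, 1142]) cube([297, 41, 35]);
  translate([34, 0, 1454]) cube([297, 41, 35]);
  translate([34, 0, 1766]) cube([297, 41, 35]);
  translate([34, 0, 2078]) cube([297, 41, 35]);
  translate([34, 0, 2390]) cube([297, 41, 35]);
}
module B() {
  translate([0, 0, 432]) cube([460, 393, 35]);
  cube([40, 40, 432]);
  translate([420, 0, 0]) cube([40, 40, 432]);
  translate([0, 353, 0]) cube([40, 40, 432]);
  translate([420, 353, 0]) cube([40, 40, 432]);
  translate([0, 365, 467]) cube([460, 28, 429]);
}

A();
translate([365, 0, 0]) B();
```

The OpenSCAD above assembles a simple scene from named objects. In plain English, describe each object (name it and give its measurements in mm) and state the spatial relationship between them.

A is a straight ladder. Two 34×41 mm vertical rails, 2535 mm tall, stand 365 mm apart (outside-to-outside) with their front faces coplanar on the −y side. 8 rungs, each 41 mm deep and 35 mm tall, span between the inner faces of the rails, front faces flush with the rails. The lowest rung's underside is at z = 206 mm and rungs are spaced 312 mm apart (underside to underside).

B is a chair: 460×393 mm seat, 35 mm thick, top at z = 467 mm, on four 40 mm square corner legs flush with the seat edges. A 28 mm thick backrest slab spans the full seat width, extending 429 mm above the seat top, its back face flush with the seat's +y edge.

The chair is against the ladder's +x side, with their −y faces flush.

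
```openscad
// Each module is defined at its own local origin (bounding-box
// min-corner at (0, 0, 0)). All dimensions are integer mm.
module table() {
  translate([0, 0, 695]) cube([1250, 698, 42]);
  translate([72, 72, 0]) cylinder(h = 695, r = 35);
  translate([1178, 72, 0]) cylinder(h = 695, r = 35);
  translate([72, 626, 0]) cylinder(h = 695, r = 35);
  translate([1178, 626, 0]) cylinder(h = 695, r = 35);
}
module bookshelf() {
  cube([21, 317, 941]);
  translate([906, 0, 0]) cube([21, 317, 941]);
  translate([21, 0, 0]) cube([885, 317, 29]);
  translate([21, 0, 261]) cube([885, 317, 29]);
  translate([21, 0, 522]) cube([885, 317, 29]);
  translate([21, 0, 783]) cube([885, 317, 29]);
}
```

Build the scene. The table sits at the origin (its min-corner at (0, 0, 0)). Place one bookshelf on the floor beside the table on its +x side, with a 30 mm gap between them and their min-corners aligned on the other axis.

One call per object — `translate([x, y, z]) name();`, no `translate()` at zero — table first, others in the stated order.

table();
translate([1280, 0, 0]) bookshelf();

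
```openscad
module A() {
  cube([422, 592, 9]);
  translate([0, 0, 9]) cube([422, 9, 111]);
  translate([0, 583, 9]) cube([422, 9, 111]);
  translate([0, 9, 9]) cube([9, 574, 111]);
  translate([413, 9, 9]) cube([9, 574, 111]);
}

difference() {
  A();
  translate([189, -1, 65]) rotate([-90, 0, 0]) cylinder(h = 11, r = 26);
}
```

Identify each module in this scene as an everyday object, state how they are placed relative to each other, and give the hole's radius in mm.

A is an open box. The open box has a circular hole through its front wall. The hole's radius is 26 mm.

The subtracted cylinder has r = 26 mm.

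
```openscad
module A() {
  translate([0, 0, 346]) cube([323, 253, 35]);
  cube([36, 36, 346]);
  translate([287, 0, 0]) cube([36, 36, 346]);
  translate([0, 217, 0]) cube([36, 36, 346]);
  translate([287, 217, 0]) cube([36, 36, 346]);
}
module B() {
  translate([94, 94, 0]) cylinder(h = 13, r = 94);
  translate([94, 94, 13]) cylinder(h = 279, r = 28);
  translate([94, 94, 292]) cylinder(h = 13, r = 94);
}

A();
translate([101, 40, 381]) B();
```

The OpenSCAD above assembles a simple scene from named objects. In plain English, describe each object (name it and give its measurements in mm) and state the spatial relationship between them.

A is a simple wooden stool: a rectangular seat 323 mm (x) by 253 mm (y), 35 mm thick, top face at z = 381 mm, on four square legs, each 36×36 mm in cross-section. The legs rest on z = 0, each flush with a corner of the seat.

B is a spool: two coaxial disc flanges of radius 94 mm and thickness 13 mm, joined by a core cylinder of radius 28 mm and height 279 mm. The lower flange rests on z = 0 and the three cylinders share a vertical axis.

The spool is on top of the stool.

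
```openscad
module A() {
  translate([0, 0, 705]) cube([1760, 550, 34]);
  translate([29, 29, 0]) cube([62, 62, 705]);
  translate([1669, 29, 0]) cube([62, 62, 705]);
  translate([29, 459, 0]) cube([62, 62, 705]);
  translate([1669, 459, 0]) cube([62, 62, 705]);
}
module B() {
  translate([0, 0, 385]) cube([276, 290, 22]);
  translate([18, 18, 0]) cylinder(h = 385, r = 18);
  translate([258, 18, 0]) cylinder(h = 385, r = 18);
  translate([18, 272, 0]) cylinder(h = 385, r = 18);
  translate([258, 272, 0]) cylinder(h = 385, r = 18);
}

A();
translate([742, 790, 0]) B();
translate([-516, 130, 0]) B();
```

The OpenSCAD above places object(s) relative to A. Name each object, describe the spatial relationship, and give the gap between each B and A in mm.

Each stool's nearest face is 240 mm from the table's bounding box.

A is a table. B is a stool. Two stools sit around the table at the +y, −x sides. The gap between each stool and the table is 240 mm.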